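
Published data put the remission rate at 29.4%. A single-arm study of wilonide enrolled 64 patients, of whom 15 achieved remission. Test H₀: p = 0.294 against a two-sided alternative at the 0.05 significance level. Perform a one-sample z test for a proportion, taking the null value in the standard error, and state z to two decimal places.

z = -1.05

p̂ = 15/64 ≈ 0.2344.
Under H₀, SE = √(0.294·0.706/64) = √(0.00324319) = 0.0569.
z = (0.2344 − 0.294)/0.0569 = -0.0596/0.0569 = -1.05.
p-value = 2·P(Z > 1.047) ≈ 0.2951. With α = 0.05, fail to reject H₀.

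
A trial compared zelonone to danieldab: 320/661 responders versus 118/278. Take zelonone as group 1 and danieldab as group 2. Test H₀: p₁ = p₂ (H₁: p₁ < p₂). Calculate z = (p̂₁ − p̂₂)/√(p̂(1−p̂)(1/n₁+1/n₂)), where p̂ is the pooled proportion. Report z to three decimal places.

z = 1.673

p̂₁ = 320/661 ≈ 0.48411, p̂₂ = 118/278 ≈ 0.42446.
Pooled p̂ = (320+118)/(661+278) = 438/939 = 0.46645.
SE = √(p̂(1−p̂)(1/n₁+1/n₂)) = √(0.46645·0.53355·0.00510998) = √(0.00127174) = 0.03566.
z = (0.48411 − 0.42446)/0.03566 = 0.05965/0.03566 = 1.673.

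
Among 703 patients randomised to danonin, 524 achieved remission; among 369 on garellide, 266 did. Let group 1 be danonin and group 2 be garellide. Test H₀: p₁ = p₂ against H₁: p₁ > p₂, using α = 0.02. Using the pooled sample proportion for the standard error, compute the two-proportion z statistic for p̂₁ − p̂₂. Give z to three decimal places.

z = 0.866

p̂₁ = 524/703 ≈ 0.74538, p̂₂ = 266/369 ≈ 0.72087.
Pooled p̂ = (524+266)/(703+369) = 790/1072 = 0.73694.
SE = √(p̂(1−p̂)(1/n₁+1/n₂)) = √(0.73694·0.26306·0.0041325) = √(0.000801124) = 0.02830.
z = (0.74538 − 0.72087)/0.02830 = 0.02451/0.02830 = 0.866.
p-value = P(Z > 0.866) ≈ 0.1933. With α = 0.02, fail to reject H₀.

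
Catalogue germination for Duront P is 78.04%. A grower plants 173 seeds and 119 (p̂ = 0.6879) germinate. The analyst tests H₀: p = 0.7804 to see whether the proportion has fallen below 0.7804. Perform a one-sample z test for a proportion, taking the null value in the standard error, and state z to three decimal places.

p̂ = 119/173 ≈ 0.687861.
Under H₀, SE = √(0.7804·0.2196/173) = √(0.000990612) = 0.031474.
z = (0.687861 − 0.7804)/0.031474 = -0.092539/0.031474 = -2.940.
p-value = P(Z < -2.940) ≈ 0.0016.

z = -2.940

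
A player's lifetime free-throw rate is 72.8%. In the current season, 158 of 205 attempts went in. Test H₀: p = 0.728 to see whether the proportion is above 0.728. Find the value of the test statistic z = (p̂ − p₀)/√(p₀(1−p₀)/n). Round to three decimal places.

p̂ = 158/205 = 0.77073.
Standard error under H₀: √(0.728×0.272/205) = 0.03108.
z = (0.77073 − 0.728)/0.03108 = 0.04273/0.03108 = 1.375.
p-value = P(Z > 1.375) ≈ 0.0846.

z = 1.375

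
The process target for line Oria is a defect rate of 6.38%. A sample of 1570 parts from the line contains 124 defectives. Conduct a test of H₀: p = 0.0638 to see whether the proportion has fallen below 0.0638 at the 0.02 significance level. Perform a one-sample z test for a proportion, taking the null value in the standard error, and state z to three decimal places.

z = 2.461

p̂ = 124/1570 ≈ 0.078981.
SE = √(p₀(1−p₀)/n) = √(0.05973/1570) = 0.006168.
z = (0.078981 − 0.0638)/0.006168 = 0.015181/0.006168 = 2.461.
p-value = P(Z < 2.461) ≈ 0.9931; since p > α = 0.02, fail to reject H₀.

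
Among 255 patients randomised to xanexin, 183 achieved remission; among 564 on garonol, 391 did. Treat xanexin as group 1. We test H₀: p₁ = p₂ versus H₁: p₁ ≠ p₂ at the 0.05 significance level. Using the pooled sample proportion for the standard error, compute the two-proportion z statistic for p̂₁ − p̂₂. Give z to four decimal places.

z = 0.7057

p̂₁ = 183/255 = 0.717647, p̂₂ = 391/564 = 0.693262.
Pooled p̂ = (183+391)/(255+564) = 574/819 = 0.700855.
SE = √(0.209657 × 0.00569462) = 0.034553.
z = (0.717647 − 0.693262)/0.034553 = 0.024385/0.034553 = 0.7057.
Two-sided p-value ≈ 2·Φ(−0.706) = 0.4804; since p > α = 0.05, fail to reject H₀.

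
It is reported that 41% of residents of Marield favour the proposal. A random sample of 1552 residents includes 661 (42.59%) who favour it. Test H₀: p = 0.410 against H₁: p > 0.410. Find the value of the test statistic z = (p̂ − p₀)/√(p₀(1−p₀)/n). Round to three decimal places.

p̂ = 661/1552 = 0.42590.
Under H₀, SE = √(0.41·0.59/1552) = √(0.000155863) = 0.01248.
z = (0.42590 − 0.41)/0.01248 = 0.01590/0.01248 = 1.274.
p-value = P(Z > 1.274) ≈ 0.1014.

z = 1.274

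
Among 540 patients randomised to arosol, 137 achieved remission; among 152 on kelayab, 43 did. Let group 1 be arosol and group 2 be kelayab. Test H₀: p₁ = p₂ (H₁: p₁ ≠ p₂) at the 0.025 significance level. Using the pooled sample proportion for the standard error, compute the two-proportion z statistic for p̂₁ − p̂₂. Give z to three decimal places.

p̂₁ = 137/540 = 0.25370, p̂₂ = 43/152 = 0.28289.
Pooled p̂ = (137+43)/(540+152) = 180/692 = 0.26012.
SE = √(0.192455 × 0.0084308) = 0.04028.
z = (0.25370 − 0.28289)/0.04028 = -0.02919/0.04028 = -0.725.
p-value = 2·P(Z > 0.725) ≈ 0.4686; since p > α = 0.025, fail to reject H₀.

z = -0.725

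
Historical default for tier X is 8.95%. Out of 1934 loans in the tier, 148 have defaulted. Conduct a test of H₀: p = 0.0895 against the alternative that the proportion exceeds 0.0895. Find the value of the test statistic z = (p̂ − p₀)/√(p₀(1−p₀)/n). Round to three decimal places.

z = -1.999

p̂ = 148/1934 ≈ 0.076525.
SE = √(p₀(1−p₀)/n) = √(0.08149/1934) = 0.006491.
z = (0.076525 − 0.0895)/0.006491 = -0.012975/0.006491 = -1.999.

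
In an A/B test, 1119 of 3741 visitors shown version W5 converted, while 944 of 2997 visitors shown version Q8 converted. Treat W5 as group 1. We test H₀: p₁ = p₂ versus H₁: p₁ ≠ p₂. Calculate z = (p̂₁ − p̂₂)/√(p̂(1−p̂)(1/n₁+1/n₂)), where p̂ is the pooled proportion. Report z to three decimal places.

z = -1.404

p̂₁ = 1119/3741 ≈ 0.29912, p̂₂ = 944/2997 ≈ 0.31498.
Pooled p̂ = (1119+944)/(3741+2997) = 2063/6738 = 0.30617.
SE = √(p̂(1−p̂)(1/n₁+1/n₂)) = √(0.30617·0.69383·0.000600975) = √(0.000127666) = 0.01130.
z = (0.29912 − 0.31498)/0.01130 = -0.01586/0.01130 = -1.404.
p-value = 2·P(Z > 1.404) ≈ 0.1603.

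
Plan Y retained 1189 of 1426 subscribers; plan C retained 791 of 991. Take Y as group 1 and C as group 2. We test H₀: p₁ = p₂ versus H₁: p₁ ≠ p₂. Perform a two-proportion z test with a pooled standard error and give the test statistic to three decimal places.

z = 2.238

p̂₁ = 1189/1426 ≈ 0.833801, p̂₂ = 791/991 ≈ 0.798184.
Pooled p̂ = (1189+791)/(1426+991) = 1980/2417 = 0.819197.
SE = √(p̂(1−p̂)(1/n₁+1/n₂)) = √(0.819197·0.180803·0.00171034) = √(0.000253324) = 0.015916.
z = (0.833801 − 0.798184)/0.015916 = 0.035617/0.015916 = 2.238.
p-value = 2·P(Z > 2.238) ≈ 0.0252.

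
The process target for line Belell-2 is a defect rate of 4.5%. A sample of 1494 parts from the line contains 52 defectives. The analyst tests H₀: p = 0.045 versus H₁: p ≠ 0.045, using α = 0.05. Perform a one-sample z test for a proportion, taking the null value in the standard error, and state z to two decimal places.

p̂ = 52/1494 ≈ 0.03481.
SE = √(p₀(1−p₀)/n) = √(0.042975/1494) = 0.00536.
z = (0.03481 − 0.045)/0.00536 = -0.01019/0.00536 = -1.90.
p-value = 2·P(Z > 1.901) ≈ 0.0573; since p > α = 0.05, fail to reject H₀.

z = -1.90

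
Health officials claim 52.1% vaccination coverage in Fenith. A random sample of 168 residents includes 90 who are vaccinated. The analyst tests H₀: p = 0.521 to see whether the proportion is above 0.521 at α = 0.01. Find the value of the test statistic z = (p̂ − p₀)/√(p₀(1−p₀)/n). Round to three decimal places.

p̂ = 90/168 = 0.53571.
SE = √(p₀(1−p₀)/n) = √(0.24956/168) = 0.03854.
z = (0.53571 − 0.521)/0.03854 = 0.01471/0.03854 = 0.382.
p-value = P(Z > 0.382) ≈ 0.3513. With α = 0.01, fail to reject H₀.

z = 0.382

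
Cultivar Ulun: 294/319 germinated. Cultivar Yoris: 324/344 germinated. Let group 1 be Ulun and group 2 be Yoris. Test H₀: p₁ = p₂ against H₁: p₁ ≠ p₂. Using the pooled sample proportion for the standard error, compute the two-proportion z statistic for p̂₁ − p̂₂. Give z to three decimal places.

z = -1.035

p̂₁ = 294/319 ≈ 0.92163, p̂₂ = 324/344 ≈ 0.94186.
Pooled p̂ = (294+324)/(319+344) = 618/663 = 0.93213.
SE = √(0.0632665 × 0.00604177) = 0.01955.
z = (0.92163 − 0.94186)/0.01955 = -0.02023/0.01955 = -1.035.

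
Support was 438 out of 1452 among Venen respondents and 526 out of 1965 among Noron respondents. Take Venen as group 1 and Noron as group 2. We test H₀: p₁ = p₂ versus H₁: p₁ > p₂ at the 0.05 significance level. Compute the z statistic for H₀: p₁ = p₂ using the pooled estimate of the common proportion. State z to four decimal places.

p̂₁ = 438/1452 ≈ 0.301653, p̂₂ = 526/1965 ≈ 0.267684.
Pooled p̂ = (438+526)/(1452+1965) = 964/3417 = 0.282119.
SE = √(0.202528 × 0.00119761) = 0.015574.
z = (0.301653 − 0.267684)/0.015574 = 0.033969/0.015574 = 2.1811.
p-value = P(Z > 2.181) ≈ 0.0146; since p < α = 0.05, reject H₀.

z = 2.1811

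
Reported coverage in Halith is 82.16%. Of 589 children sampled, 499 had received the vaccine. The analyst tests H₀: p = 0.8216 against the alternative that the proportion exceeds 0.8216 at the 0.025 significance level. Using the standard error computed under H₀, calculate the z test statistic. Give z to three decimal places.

p̂ = 499/589 ≈ 0.847199.
Standard error under H₀: √(0.8216×0.1784/589) = 0.015775.
z = (0.847199 − 0.8216)/0.015775 = 0.025599/0.015775 = 1.623.
p-value = P(Z > 1.623) ≈ 0.0523, so at α = 0.025 we fail to reject H₀.

z = 1.623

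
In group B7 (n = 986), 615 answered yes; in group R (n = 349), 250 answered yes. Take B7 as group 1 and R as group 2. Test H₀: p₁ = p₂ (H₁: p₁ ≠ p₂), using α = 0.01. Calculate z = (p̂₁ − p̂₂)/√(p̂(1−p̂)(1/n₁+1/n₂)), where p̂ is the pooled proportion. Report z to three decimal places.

z = -3.113

p̂₁ = 615/986 ≈ 0.62373, p̂₂ = 250/349 ≈ 0.71633.
Pooled p̂ = (615+250)/(986+349) = 865/1335 = 0.64794.
SE = √(0.228114 × 0.00387953) = 0.02975.
z = (0.62373 − 0.71633)/0.02975 = -0.09260/0.02975 = -3.113.
p-value = 2·P(Z > 3.113) ≈ 0.0019. With α = 0.01, reject H₀.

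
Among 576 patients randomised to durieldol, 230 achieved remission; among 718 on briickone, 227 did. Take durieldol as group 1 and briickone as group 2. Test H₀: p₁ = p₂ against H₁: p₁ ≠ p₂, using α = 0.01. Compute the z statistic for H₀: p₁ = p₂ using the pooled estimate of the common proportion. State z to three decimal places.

p̂₁ = 230/576 = 0.39931, p̂₂ = 227/718 = 0.31616.
Pooled p̂ = (230+227)/(576+718) = 457/1294 = 0.35317.
SE = √(p̂(1−p̂)(1/n₁+1/n₂)) = √(0.35317·0.64683·0.00312887) = √(0.00071476) = 0.02674.
z = (0.39931 − 0.31616)/0.02674 = 0.08315/0.02674 = 3.110.
Two-sided p-value ≈ 2·Φ(−3.110) = 0.0019, so at α = 0.01 we reject H₀.

z = 3.110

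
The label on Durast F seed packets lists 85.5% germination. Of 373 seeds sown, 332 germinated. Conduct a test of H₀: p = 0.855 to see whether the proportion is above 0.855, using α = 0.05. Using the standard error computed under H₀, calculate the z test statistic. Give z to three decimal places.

p̂ = 332/373 = 0.89008.
Under H₀, SE = √(0.855·0.145/373) = √(0.000332373) = 0.01823.
z = (0.89008 − 0.855)/0.01823 = 0.03508/0.01823 = 1.924.
p-value = P(Z > 1.924) ≈ 0.0272. With α = 0.05, reject H₀.

z = 1.924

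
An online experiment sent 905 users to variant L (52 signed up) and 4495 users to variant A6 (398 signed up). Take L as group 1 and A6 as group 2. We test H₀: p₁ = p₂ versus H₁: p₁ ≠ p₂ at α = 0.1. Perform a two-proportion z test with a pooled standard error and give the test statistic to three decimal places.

p̂₁ = 52/905 ≈ 0.057459, p̂₂ = 398/4495 ≈ 0.088543.
Pooled p̂ = (52+398)/(905+4495) = 450/5400 = 0.083333.
SE = √(0.0763889 × 0.00132744) = 0.010070.
z = (0.057459 − 0.088543)/0.010070 = -0.031084/0.010070 = -3.087.
p-value = 2·P(Z > 3.087) ≈ 0.0020. With α = 0.1, reject H₀.

z = -3.087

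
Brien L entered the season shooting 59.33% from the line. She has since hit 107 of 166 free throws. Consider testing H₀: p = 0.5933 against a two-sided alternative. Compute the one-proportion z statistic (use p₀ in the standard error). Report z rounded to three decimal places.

p̂ = 107/166 ≈ 0.64458.
SE = √(p₀(1−p₀)/n) = √(0.2413/166) = 0.03813.
z = (0.64458 − 0.5933)/0.03813 = 0.05128/0.03813 = 1.345.

z = 1.345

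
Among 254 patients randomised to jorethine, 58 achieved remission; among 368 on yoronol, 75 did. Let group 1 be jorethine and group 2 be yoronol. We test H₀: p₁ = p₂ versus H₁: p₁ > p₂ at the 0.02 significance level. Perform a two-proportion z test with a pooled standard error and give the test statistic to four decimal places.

z = 0.7338

p̂₁ = 58/254 ≈ 0.228346, p̂₂ = 75/368 ≈ 0.203804.
Pooled p̂ = (58+75)/(254+368) = 133/622 = 0.213826.
SE = √(0.168105 × 0.0066544) = 0.033446.
z = (0.228346 − 0.203804)/0.033446 = 0.024542/0.033446 = 0.7338.
p-value = P(Z > 0.734) ≈ 0.2315, so at α = 0.02 we fail to reject H₀.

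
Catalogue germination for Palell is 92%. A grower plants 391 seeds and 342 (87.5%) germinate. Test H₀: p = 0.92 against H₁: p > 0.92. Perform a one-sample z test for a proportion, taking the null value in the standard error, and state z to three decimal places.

z = -3.303

p̂ = 342/391 ≈ 0.87468.
Under H₀, SE = √(0.92·0.08/391) = √(0.000188235) = 0.01372.
z = (0.87468 − 0.92)/0.01372 = -0.04532/0.01372 = -3.303.
p-value = P(Z > -3.303) ≈ 0.9995.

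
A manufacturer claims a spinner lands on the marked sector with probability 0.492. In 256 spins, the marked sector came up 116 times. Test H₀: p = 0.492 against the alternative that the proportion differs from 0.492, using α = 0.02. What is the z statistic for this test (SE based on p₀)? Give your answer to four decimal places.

p̂ = 116/256 = 0.453125.
SE = √(p₀(1−p₀)/n) = √(0.24994/256) = 0.031246.
z = (0.453125 − 0.492)/0.031246 = -0.038875/0.031246 = -1.2442.
Two-sided p-value ≈ 2·Φ(−1.244) = 0.2134, so at α = 0.02 we fail to reject H₀.

z = -1.2442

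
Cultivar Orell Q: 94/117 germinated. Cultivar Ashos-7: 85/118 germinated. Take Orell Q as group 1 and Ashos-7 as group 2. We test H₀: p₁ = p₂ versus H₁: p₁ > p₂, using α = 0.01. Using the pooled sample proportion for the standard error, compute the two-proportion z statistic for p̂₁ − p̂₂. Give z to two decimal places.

p̂₁ = 94/117 = 0.8034, p̂₂ = 85/118 = 0.7203.
Pooled p̂ = (94+85)/(117+118) = 179/235 = 0.7617.
SE = √(0.181512 × 0.0170216) = 0.0556.
z = (0.8034 − 0.7203)/0.0556 = 0.0831/0.0556 = 1.49.
p-value = P(Z > 1.495) ≈ 0.0675. With α = 0.01, fail to reject H₀.

z = 1.49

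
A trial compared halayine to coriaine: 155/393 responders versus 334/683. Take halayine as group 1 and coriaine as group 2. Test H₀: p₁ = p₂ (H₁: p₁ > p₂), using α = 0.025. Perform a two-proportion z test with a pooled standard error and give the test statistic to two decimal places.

p̂₁ = 155/393 = 0.3944, p̂₂ = 334/683 = 0.4890.
Pooled p̂ = (155+334)/(393+683) = 489/1076 = 0.4545.
SE = √(0.247926 × 0.00400866) = 0.0315.
z = (0.3944 − 0.4890)/0.0315 = -0.0946/0.0315 = -3.00.
p-value = P(Z > -3.001) ≈ 0.9987, so at α = 0.025 we fail to reject H₀.

z = -3.00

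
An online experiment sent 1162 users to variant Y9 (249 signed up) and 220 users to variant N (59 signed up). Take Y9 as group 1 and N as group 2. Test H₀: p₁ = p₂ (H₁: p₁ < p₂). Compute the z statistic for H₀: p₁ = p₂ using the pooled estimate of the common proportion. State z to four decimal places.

p̂₁ = 249/1162 ≈ 0.214286, p̂₂ = 59/220 ≈ 0.268182.
Pooled p̂ = (249+59)/(1162+220) = 308/1382 = 0.222865.
SE = √(p̂(1−p̂)(1/n₁+1/n₂)) = √(0.222865·0.777135·0.00540604) = √(0.000936307) = 0.030599.
z = (0.214286 − 0.268182)/0.030599 = -0.053896/0.030599 = -1.7614.
p-value = P(Z < -1.761) ≈ 0.0391.

z = -1.7614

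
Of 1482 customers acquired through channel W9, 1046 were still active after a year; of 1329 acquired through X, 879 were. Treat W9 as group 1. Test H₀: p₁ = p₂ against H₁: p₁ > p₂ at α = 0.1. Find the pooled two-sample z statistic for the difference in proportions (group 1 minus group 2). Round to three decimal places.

z = 2.530

p̂₁ = 1046/1482 = 0.70580, p̂₂ = 879/1329 = 0.66140.
Pooled p̂ = (1046+879)/(1482+1329) = 1925/2811 = 0.68481.
SE = √(p̂(1−p̂)(1/n₁+1/n₂)) = √(0.68481·0.31519·0.00142721) = √(0.000308057) = 0.01755.
z = (0.70580 − 0.66140)/0.01755 = 0.04440/0.01755 = 2.530.
p-value = P(Z > 2.530) ≈ 0.0057. With α = 0.1, reject H₀.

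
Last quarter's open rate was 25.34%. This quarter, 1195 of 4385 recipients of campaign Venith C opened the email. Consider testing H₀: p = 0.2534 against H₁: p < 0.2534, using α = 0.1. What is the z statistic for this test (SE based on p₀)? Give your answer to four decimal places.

z = 2.9109

p̂ = 1195/4385 ≈ 0.2725200.
SE = √(p₀(1−p₀)/n) = √(0.18919/4385) = 0.0065684.
z = (0.2725200 − 0.2534)/0.0065684 = 0.0191200/0.0065684 = 2.9109.
p-value = P(Z < 2.911) ≈ 0.9982. With α = 0.1, fail to reject H₀.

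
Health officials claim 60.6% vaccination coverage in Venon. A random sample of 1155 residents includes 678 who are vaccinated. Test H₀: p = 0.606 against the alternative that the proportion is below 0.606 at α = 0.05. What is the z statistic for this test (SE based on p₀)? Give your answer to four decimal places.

p̂ = 678/1155 ≈ 0.587013.
Under H₀, SE = √(0.606·0.394/1155) = √(0.000206722) = 0.014378.
z = (0.587013 − 0.606)/0.014378 = -0.018987/0.014378 = -1.3206.
p-value = P(Z < -1.321) ≈ 0.0933; since p > α = 0.05, fail to reject H₀.

z = -1.3206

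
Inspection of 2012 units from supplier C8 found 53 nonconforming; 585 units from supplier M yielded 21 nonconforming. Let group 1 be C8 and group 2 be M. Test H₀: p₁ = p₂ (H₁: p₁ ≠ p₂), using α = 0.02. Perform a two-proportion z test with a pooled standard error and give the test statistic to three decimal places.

p̂₁ = 53/2012 ≈ 0.02634, p̂₂ = 21/585 ≈ 0.03590.
Pooled p̂ = (53+21)/(2012+585) = 74/2597 = 0.02849.
SE = √(0.0276825 × 0.00220642) = 0.00782.
z = (0.02634 − 0.03590)/0.00782 = -0.00956/0.00782 = -1.223.
Two-sided p-value ≈ 2·Φ(−1.223) = 0.2215. With α = 0.02, fail to reject H₀.

z = -1.223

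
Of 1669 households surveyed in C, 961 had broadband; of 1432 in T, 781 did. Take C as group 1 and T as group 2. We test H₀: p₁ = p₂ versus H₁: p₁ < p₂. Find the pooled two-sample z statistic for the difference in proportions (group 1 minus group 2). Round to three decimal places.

p̂₁ = 961/1669 ≈ 0.57579, p̂₂ = 781/1432 ≈ 0.54539.
Pooled p̂ = (961+781)/(1669+1432) = 1742/3101 = 0.56175.
SE = √(p̂(1−p̂)(1/n₁+1/n₂)) = √(0.56175·0.43825·0.00129749) = √(0.000319423) = 0.01787.
z = (0.57579 − 0.54539)/0.01787 = 0.03040/0.01787 = 1.701.

z = 1.701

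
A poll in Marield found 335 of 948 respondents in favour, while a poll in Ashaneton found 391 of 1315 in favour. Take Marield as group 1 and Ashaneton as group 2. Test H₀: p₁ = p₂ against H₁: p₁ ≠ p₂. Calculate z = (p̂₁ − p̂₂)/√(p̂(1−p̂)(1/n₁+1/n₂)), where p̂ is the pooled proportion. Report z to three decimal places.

z = 2.818

p̂₁ = 335/948 = 0.353376, p̂₂ = 391/1315 = 0.297338.
Pooled p̂ = (335+391)/(948+1315) = 726/2263 = 0.320813.
SE = √(p̂(1−p̂)(1/n₁+1/n₂)) = √(0.320813·0.679187·0.00181531) = √(0.000395541) = 0.019888.
z = (0.353376 − 0.297338)/0.019888 = 0.056038/0.019888 = 2.818.
Two-sided p-value ≈ 2·Φ(−2.818) = 0.0048.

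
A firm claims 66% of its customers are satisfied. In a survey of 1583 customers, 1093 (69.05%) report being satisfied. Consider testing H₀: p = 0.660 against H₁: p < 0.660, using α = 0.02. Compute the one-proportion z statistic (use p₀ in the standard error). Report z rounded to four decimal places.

z = 2.5584

p̂ = 1093/1583 = 0.6904611.
SE = √(p₀(1−p₀)/n) = √(0.2244/1583) = 0.0119061.
z = (0.6904611 − 0.66)/0.0119061 = 0.0304611/0.0119061 = 2.5584.
p-value = P(Z < 2.558) ≈ 0.9947; since p > α = 0.02, fail to reject H₀.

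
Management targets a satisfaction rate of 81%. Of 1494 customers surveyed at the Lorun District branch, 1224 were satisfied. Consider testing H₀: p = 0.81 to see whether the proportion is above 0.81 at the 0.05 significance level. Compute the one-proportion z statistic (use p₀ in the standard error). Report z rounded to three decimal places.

p̂ = 1224/1494 = 0.81928.
Standard error under H₀: √(0.81×0.19/1494) = 0.01015.
z = (0.81928 − 0.81)/0.01015 = 0.00928/0.01015 = 0.914.
p-value = P(Z > 0.914) ≈ 0.1803, so at α = 0.05 we fail to reject H₀.

z = 0.914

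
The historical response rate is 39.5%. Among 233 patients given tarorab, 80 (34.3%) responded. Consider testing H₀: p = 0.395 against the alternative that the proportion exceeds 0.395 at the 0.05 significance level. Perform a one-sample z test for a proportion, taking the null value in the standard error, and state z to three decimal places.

z = -1.613

p̂ = 80/233 ≈ 0.34335.
Under H₀, SE = √(0.395·0.605/233) = √(0.00102564) = 0.03203.
z = (0.34335 − 0.395)/0.03203 = -0.05165/0.03203 = -1.613.
p-value = P(Z > -1.613) ≈ 0.9466. With α = 0.05, fail to reject H₀.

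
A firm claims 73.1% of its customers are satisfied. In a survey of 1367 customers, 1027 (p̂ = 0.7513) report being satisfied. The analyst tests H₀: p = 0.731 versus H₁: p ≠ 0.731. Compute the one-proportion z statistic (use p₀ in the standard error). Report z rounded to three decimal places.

p̂ = 1027/1367 ≈ 0.75128.
Under H₀, SE = √(0.731·0.269/1367) = √(0.000143847) = 0.01199.
z = (0.75128 − 0.731)/0.01199 = 0.02028/0.01199 = 1.691.
Two-sided p-value ≈ 2·Φ(−1.691) = 0.0909.

z = 1.691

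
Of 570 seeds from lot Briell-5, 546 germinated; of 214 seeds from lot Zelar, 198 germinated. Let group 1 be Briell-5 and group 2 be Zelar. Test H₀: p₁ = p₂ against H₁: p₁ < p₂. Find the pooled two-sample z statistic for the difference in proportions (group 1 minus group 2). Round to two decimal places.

z = 1.85

p̂₁ = 546/570 ≈ 0.95789, p̂₂ = 198/214 ≈ 0.92523.
Pooled p̂ = (546+198)/(570+214) = 744/784 = 0.94898.
SE = √(0.0484173 × 0.00642728) = 0.01764.
z = (0.95789 − 0.92523)/0.01764 = 0.03266/0.01764 = 1.85.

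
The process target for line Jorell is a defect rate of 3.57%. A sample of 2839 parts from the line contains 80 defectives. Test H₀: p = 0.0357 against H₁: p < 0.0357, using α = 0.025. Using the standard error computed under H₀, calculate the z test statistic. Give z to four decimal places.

p̂ = 80/2839 ≈ 0.02817894.
Standard error under H₀: √(0.0357×0.9643/2839) = 0.00348223.
z = (0.02817894 − 0.0357)/0.00348223 = -0.00752106/0.00348223 = -2.1598.
p-value = P(Z < -2.160) ≈ 0.0154; since p < α = 0.025, reject H₀.

z = -2.1598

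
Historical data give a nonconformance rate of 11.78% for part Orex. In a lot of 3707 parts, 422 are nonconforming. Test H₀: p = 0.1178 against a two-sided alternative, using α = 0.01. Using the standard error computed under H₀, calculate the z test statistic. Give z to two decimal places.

z = -0.75

p̂ = 422/3707 ≈ 0.1138.
Standard error under H₀: √(0.1178×0.8822/3707) = 0.0053.
z = (0.1138 − 0.1178)/0.0053 = -0.0040/0.0053 = -0.75.
p-value = 2·P(Z > 0.748) ≈ 0.4544, so at α = 0.01 we fail to reject H₀.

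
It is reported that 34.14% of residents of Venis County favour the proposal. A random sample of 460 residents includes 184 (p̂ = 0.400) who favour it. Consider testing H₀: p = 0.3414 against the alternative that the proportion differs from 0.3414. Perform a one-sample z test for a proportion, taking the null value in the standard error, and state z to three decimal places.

z = 2.651

p̂ = 184/460 = 0.400000.
SE = √(p₀(1−p₀)/n) = √(0.22485/460) = 0.022109.
z = (0.400000 − 0.3414)/0.022109 = 0.058600/0.022109 = 2.651.
Two-sided p-value ≈ 2·Φ(−2.651) = 0.0080.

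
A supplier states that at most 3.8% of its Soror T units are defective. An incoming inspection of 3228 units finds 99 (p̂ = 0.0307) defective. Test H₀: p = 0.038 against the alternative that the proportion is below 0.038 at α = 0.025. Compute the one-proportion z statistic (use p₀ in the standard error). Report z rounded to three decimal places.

p̂ = 99/3228 = 0.0306691.
SE = √(p₀(1−p₀)/n) = √(0.036556/3228) = 0.0033652.
z = (0.0306691 − 0.038)/0.0033652 = -0.0073309/0.0033652 = -2.178.
p-value = P(Z < -2.178) ≈ 0.0147, so at α = 0.025 we reject H₀.

z = -2.178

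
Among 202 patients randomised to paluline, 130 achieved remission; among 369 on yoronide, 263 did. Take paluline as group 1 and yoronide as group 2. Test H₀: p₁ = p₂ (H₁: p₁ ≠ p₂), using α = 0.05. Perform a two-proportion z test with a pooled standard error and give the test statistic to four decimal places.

p̂₁ = 130/202 = 0.643564, p̂₂ = 263/369 = 0.712737.
Pooled p̂ = (130+263)/(202+369) = 393/571 = 0.688266.
SE = √(0.214556 × 0.00766052) = 0.040541.
z = (0.643564 − 0.712737)/0.040541 = -0.069173/0.040541 = -1.7062.
Two-sided p-value ≈ 2·Φ(−1.706) = 0.0880, so at α = 0.05 we fail to reject H₀.

z = -1.7062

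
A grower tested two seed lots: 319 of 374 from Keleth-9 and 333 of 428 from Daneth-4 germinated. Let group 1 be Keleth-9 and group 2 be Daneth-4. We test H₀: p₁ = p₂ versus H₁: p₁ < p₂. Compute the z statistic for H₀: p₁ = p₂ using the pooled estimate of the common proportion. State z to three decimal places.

p̂₁ = 319/374 ≈ 0.85294, p̂₂ = 333/428 ≈ 0.77804.
Pooled p̂ = (319+333)/(374+428) = 652/802 = 0.81297.
SE = √(p̂(1−p̂)(1/n₁+1/n₂)) = √(0.81297·0.18703·0.00501025) = √(0.000761814) = 0.02760.
z = (0.85294 − 0.77804)/0.02760 = 0.07490/0.02760 = 2.714.

z = 2.714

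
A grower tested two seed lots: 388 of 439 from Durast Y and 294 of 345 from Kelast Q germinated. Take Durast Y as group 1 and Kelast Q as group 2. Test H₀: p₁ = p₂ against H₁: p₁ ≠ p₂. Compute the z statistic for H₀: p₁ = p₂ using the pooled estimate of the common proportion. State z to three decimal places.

z = 1.308

p̂₁ = 388/439 = 0.88383, p̂₂ = 294/345 = 0.85217.
Pooled p̂ = (388+294)/(439+345) = 682/784 = 0.86990.
SE = √(p̂(1−p̂)(1/n₁+1/n₂)) = √(0.86990·0.13010·0.00517646) = √(0.000585848) = 0.02420.
z = (0.88383 − 0.85217)/0.02420 = 0.03166/0.02420 = 1.308.
Two-sided p-value ≈ 2·Φ(−1.308) = 0.1910.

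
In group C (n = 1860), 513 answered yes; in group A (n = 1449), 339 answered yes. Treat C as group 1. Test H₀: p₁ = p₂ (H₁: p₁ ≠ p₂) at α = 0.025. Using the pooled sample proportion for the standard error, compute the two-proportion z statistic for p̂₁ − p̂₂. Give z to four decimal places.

z = 2.7317

p̂₁ = 513/1860 = 0.275806, p̂₂ = 339/1449 = 0.233954.
Pooled p̂ = (513+339)/(1860+1449) = 852/3309 = 0.257480.
SE = √(0.191184 × 0.00122777) = 0.015321.
z = (0.275806 − 0.233954)/0.015321 = 0.041852/0.015321 = 2.7317.
p-value = 2·P(Z > 2.732) ≈ 0.0063; since p < α = 0.025, reject H₀.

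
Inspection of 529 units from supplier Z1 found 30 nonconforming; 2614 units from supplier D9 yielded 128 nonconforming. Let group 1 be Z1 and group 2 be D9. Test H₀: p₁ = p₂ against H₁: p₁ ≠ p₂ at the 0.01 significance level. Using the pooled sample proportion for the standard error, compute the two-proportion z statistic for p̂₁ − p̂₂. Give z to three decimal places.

z = 0.743

p̂₁ = 30/529 = 0.05671, p̂₂ = 128/2614 = 0.04897.
Pooled p̂ = (30+128)/(529+2614) = 158/3143 = 0.05027.
SE = √(p̂(1−p̂)(1/n₁+1/n₂)) = √(0.05027·0.94973·0.00227291) = √(0.000108517) = 0.01042.
z = (0.05671 − 0.04897)/0.01042 = 0.00774/0.01042 = 0.743.
Two-sided p-value ≈ 2·Φ(−0.743) = 0.4573. With α = 0.01, fail to reject H₀.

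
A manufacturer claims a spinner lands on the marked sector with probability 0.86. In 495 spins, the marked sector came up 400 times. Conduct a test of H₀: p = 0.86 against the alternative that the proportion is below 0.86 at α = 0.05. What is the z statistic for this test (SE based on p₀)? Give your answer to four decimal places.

p̂ = 400/495 ≈ 0.808081.
SE = √(p₀(1−p₀)/n) = √(0.1204/495) = 0.015596.
z = (0.808081 − 0.86)/0.015596 = -0.051919/0.015596 = -3.3290.
p-value = P(Z < -3.329) ≈ 0.0004. With α = 0.05, reject H₀.

z = -3.3290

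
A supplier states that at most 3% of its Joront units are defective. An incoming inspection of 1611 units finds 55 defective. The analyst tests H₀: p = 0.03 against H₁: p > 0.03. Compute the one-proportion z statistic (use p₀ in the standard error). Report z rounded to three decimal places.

p̂ = 55/1611 ≈ 0.03414.
Under H₀, SE = √(0.03·0.97/1611) = √(1.80633e-05) = 0.00425.
z = (0.03414 − 0.03)/0.00425 = 0.00414/0.00425 = 0.974.

z = 0.974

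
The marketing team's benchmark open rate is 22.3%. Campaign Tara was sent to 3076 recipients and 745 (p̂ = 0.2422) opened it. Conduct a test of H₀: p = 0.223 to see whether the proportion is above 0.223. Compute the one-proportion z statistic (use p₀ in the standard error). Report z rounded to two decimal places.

z = 2.56

p̂ = 745/3076 = 0.2422.
Under H₀, SE = √(0.223·0.777/3076) = √(5.633e-05) = 0.0075.
z = (0.2422 − 0.223)/0.0075 = 0.0192/0.0075 = 2.56.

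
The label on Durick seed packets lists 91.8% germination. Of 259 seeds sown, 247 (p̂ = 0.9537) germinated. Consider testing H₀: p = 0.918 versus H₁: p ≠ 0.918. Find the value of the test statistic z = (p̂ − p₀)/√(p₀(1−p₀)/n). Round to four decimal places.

z = 2.0922

p̂ = 247/259 ≈ 0.953668.
SE = √(p₀(1−p₀)/n) = √(0.075276/259) = 0.017048.
z = (0.953668 − 0.918)/0.017048 = 0.035668/0.017048 = 2.0922.
p-value = 2·P(Z > 2.092) ≈ 0.0364.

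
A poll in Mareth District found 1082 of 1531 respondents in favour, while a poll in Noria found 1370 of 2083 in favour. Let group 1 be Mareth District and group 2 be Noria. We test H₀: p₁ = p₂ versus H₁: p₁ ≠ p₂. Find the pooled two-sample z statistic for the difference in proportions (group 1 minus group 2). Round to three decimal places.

p̂₁ = 1082/1531 ≈ 0.70673, p̂₂ = 1370/2083 ≈ 0.65771.
Pooled p̂ = (1082+1370)/(1531+2083) = 2452/3614 = 0.67847.
SE = √(0.218148 × 0.00113324) = 0.01572.
z = (0.70673 − 0.65771)/0.01572 = 0.04902/0.01572 = 3.118.

z = 3.118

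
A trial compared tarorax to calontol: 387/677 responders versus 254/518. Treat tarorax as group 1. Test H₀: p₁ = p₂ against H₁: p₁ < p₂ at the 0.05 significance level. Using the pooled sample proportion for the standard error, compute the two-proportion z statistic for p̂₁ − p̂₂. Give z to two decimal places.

z = 2.79

p̂₁ = 387/677 ≈ 0.5716, p̂₂ = 254/518 ≈ 0.4903.
Pooled p̂ = (387+254)/(677+518) = 641/1195 = 0.5364.
SE = √(p̂(1−p̂)(1/n₁+1/n₂)) = √(0.5364·0.4636·0.00340761) = √(0.000847386) = 0.0291.
z = (0.5716 − 0.4903)/0.0291 = 0.0813/0.0291 = 2.79.
p-value = P(Z < 2.793) ≈ 0.9974; since p > α = 0.05, fail to reject H₀.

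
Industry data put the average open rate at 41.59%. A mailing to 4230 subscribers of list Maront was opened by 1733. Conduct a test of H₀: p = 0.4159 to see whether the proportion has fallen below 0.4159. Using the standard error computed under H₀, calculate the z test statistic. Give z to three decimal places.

z = -0.819

p̂ = 1733/4230 ≈ 0.40969.
Standard error under H₀: √(0.4159×0.5841/4230) = 0.00758.
z = (0.40969 − 0.4159)/0.00758 = -0.00621/0.00758 = -0.819.
p-value = P(Z < -0.819) ≈ 0.2064.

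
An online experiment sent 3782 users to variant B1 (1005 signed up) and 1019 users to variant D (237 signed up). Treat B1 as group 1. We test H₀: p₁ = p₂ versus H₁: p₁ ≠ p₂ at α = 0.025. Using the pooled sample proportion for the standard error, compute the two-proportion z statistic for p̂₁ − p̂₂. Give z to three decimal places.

p̂₁ = 1005/3782 ≈ 0.265732, p̂₂ = 237/1019 ≈ 0.232581.
Pooled p̂ = (1005+237)/(3782+1019) = 1242/4801 = 0.258696.
SE = √(p̂(1−p̂)(1/n₁+1/n₂)) = √(0.258696·0.741304·0.00124576) = √(0.000238903) = 0.015456.
z = (0.265732 − 0.232581)/0.015456 = 0.033151/0.015456 = 2.145.
p-value = 2·P(Z > 2.145) ≈ 0.0320, so at α = 0.025 we fail to reject H₀.

z = 2.145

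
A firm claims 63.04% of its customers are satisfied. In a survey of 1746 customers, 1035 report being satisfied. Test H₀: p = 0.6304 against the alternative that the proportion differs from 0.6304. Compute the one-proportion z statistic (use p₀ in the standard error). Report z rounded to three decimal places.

p̂ = 1035/1746 = 0.592784.
SE = √(p₀(1−p₀)/n) = √(0.233/1746) = 0.011552.
z = (0.592784 − 0.6304)/0.011552 = -0.037616/0.011552 = -3.256.
Two-sided p-value ≈ 2·Φ(−3.256) = 0.0011.

z = -3.256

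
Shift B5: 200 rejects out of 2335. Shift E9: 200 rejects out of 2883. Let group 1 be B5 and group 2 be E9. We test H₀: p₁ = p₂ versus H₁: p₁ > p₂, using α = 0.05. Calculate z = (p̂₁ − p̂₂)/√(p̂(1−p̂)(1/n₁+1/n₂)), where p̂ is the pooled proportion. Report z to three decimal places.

z = 2.198

p̂₁ = 200/2335 = 0.085653, p̂₂ = 200/2883 = 0.069372.
Pooled p̂ = (200+200)/(2335+2883) = 400/5218 = 0.076658.
SE = √(0.0707813 × 0.000775126) = 0.007407.
z = (0.085653 − 0.069372)/0.007407 = 0.016281/0.007407 = 2.198.
p-value = P(Z > 2.198) ≈ 0.0140, so at α = 0.05 we reject H₀.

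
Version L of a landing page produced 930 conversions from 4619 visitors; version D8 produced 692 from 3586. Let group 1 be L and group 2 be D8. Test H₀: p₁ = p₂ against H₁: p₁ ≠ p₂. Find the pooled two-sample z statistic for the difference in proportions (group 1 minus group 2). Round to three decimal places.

p̂₁ = 930/4619 = 0.201342, p̂₂ = 692/3586 = 0.192973.
Pooled p̂ = (930+692)/(4619+3586) = 1622/8205 = 0.197684.
SE = √(p̂(1−p̂)(1/n₁+1/n₂)) = √(0.197684·0.802316·0.000495359) = √(7.85666e-05) = 0.008864.
z = (0.201342 − 0.192973)/0.008864 = 0.008369/0.008864 = 0.944.

z = 0.944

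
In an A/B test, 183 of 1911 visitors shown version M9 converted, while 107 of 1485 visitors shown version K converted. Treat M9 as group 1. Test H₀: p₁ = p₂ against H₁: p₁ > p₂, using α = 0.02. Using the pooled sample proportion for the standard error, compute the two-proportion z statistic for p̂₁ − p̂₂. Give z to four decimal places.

p̂₁ = 183/1911 ≈ 0.0957614, p̂₂ = 107/1485 ≈ 0.0720539.
Pooled p̂ = (183+107)/(1911+1485) = 290/3396 = 0.0853946.
SE = √(0.0781023 × 0.00119669) = 0.0096677.
z = (0.0957614 − 0.0720539)/0.0096677 = 0.0237075/0.0096677 = 2.4522.
p-value = P(Z > 2.452) ≈ 0.0071; since p < α = 0.02, reject H₀.

z = 2.4522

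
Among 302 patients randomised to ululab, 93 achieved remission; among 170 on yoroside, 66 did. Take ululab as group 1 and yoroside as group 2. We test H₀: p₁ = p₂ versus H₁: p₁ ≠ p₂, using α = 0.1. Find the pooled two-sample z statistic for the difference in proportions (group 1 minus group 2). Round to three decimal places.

z = -1.772

p̂₁ = 93/302 = 0.30795, p̂₂ = 66/170 = 0.38824.
Pooled p̂ = (93+66)/(302+170) = 159/472 = 0.33686.
SE = √(p̂(1−p̂)(1/n₁+1/n₂)) = √(0.33686·0.66314·0.00919361) = √(0.00205373) = 0.04532.
z = (0.30795 − 0.38824)/0.04532 = -0.08029/0.04532 = -1.772.
Two-sided p-value ≈ 2·Φ(−1.772) = 0.0765, so at α = 0.1 we reject H₀.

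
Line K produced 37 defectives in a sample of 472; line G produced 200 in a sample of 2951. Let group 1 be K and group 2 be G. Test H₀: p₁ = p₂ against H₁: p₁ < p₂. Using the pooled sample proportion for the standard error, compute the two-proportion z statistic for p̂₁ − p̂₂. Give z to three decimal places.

p̂₁ = 37/472 = 0.07839, p̂₂ = 200/2951 = 0.06777.
Pooled p̂ = (37+200)/(472+2951) = 237/3423 = 0.06924.
SE = √(0.0644437 × 0.00245751) = 0.01258.
z = (0.07839 − 0.06777)/0.01258 = 0.01062/0.01258 = 0.844.

z = 0.844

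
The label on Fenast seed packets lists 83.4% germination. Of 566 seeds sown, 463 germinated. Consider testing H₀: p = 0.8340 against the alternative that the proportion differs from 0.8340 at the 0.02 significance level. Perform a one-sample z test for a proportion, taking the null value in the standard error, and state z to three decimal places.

p̂ = 463/566 ≈ 0.81802.
Standard error under H₀: √(0.834×0.166/566) = 0.01564.
z = (0.81802 − 0.834)/0.01564 = -0.01598/0.01564 = -1.022.
p-value = 2·P(Z > 1.022) ≈ 0.3069. With α = 0.02, fail to reject H₀.

z = -1.022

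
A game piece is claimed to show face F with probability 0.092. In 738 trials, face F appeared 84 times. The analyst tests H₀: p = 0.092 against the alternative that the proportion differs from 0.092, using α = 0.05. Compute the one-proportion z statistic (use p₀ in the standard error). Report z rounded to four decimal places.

z = 2.0510

p̂ = 84/738 = 0.113821.
Standard error under H₀: √(0.092×0.908/738) = 0.010639.
z = (0.113821 − 0.092)/0.010639 = 0.021821/0.010639 = 2.0510.
p-value = 2·P(Z > 2.051) ≈ 0.0403. With α = 0.05, reject H₀.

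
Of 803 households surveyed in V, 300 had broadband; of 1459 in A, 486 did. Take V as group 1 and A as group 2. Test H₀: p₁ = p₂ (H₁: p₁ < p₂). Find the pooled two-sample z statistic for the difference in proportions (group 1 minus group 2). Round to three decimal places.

z = 1.935

p̂₁ = 300/803 ≈ 0.373599, p̂₂ = 486/1459 ≈ 0.333105.
Pooled p̂ = (300+486)/(803+1459) = 786/2262 = 0.347480.
SE = √(p̂(1−p̂)(1/n₁+1/n₂)) = √(0.347480·0.652520·0.00193073) = √(0.000437769) = 0.020923.
z = (0.373599 − 0.333105)/0.020923 = 0.040494/0.020923 = 1.935.
p-value = P(Z < 1.935) ≈ 0.9735.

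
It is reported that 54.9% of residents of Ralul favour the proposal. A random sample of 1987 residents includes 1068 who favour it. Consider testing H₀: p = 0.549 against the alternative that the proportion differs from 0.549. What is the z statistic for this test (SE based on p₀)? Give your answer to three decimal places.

p̂ = 1068/1987 ≈ 0.53749.
Standard error under H₀: √(0.549×0.451/1987) = 0.01116.
z = (0.53749 − 0.549)/0.01116 = -0.01151/0.01116 = -1.031.
p-value = 2·P(Z > 1.031) ≈ 0.3027.

z = -1.031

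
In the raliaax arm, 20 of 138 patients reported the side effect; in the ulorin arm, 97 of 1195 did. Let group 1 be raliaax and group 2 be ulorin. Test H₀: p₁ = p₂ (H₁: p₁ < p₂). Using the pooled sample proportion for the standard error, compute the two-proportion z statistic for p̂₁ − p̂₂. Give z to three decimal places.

z = 2.506

p̂₁ = 20/138 = 0.14493, p̂₂ = 97/1195 = 0.08117.
Pooled p̂ = (20+97)/(138+1195) = 117/1333 = 0.08777.
SE = √(p̂(1−p̂)(1/n₁+1/n₂)) = √(0.08777·0.91223·0.0080832) = √(0.000647206) = 0.02544.
z = (0.14493 − 0.08117)/0.02544 = 0.06376/0.02544 = 2.506.
p-value = P(Z < 2.506) ≈ 0.9939.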